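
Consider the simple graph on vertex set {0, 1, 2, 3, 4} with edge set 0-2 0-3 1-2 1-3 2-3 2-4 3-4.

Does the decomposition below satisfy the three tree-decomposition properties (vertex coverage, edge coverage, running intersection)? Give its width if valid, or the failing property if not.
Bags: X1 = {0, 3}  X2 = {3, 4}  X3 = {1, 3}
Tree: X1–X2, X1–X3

No — vertex 2 appears in no bag.

A tree decomposition must satisfy three properties: every vertex lies in some bag; for every edge, both endpoints lie together in some bag; and for every vertex, the bags containing it form a connected subtree. Here vertex 2 appears in no bag, so the decomposition is invalid.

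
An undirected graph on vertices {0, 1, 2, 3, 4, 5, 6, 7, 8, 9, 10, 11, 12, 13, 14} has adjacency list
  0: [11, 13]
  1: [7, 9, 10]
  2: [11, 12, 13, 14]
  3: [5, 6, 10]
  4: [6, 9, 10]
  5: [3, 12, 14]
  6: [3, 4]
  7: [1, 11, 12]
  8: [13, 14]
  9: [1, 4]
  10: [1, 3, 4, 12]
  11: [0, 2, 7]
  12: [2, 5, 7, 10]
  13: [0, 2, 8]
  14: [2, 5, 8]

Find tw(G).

3

A width-3 tree decomposition is:
Bags: B1 = {0, 8, 13, 14}  B2 = {0, 2, 13, 14}  B3 = {0, 2, 11, 14}  B4 = {2, 5, 11, 14}  B5 = {2, 5, 11, 12}  B6 = {5, 7, 11, 12}  B7 = {3, 5, 7, 12}  B8 = {3, 7, 10, 12}  B9 = {1, 3, 7, 10}  B10 = {1, 3, 6, 10}  B11 = {1, 4, 6, 10}  B12 = {1, 4, 6, 9}
Tree: B1–B2, B2–B3, B3–B4, B4–B5, B5–B6, B6–B7, B7–B8, B8–B9, B9–B10, B10–B11, B11–B12
Each bag holds 4 vertices, so the decomposition has width 3, which upper-bounds the treewidth. For the lower bound: the 4 vertex sets {0,8,13}, {14}, {2}, {5,7,11,12} are disjoint, each induces a connected subgraph, and every pair is joined by at least one edge of G. Contracting each set to a single vertex therefore yields K_{4} as a minor, and since treewidth is minor-monotone, tw(G) ≥ tw(K_{4}) = 3. The upper and lower bounds meet at 3, so that is the treewidth.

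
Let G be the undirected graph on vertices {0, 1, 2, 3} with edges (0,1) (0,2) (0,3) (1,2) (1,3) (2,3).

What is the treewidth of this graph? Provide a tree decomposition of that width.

A single bag containing all 4 vertices is trivially a valid decomposition of width 3. For the lower bound, the 4 vertices {0, 1, 2, 3} are pairwise adjacent, and any tree decomposition puts a clique entirely inside one bag — forcing width ≥ 3. Therefore the treewidth is 3.

Treewidth 3.
Bags: B1 = {0, 1, 2, 3}
Tree: (single bag)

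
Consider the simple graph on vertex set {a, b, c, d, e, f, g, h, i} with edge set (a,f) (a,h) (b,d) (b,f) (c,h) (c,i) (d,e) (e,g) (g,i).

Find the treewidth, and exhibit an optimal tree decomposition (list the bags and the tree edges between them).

Every bag has size at most 3, so the width is 3 − 1 = 2 and tw(G) ≤ 2. The edges g–i–c–h–a–f–b–d–e–g form a cycle, so G is not a tree and its treewidth is at least 2. Therefore the treewidth is 2.

Treewidth 2.
One such decomposition:
Bags: B1 = {c, g, i}  B2 = {c, g, h}  B3 = {a, g, h}  B4 = {a, f, g}  B5 = {b, f, g}  B6 = {b, d, g}  B7 = {d, e, g}
Tree: B1–B2, B2–B3, B3–B4, B4–B5, B5–B6, B6–B7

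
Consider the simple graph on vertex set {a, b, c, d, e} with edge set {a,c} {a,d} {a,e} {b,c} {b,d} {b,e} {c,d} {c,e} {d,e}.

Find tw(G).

3

A width-3 tree decomposition is:
Bags: B1 = {b, c, d, e}  B2 = {a, c, d, e}
Tree: B1–B2
The largest bag has 4 vertices, giving width 3; this decomposition certifies tw(G) ≤ 3. Conversely, {a, c, d, e} is a clique of size 4, and the vertices of any clique must share a bag in every tree decomposition; so some bag has ≥ 4 vertices and tw(G) ≥ 3. Hence tw(G) = 3 exactly.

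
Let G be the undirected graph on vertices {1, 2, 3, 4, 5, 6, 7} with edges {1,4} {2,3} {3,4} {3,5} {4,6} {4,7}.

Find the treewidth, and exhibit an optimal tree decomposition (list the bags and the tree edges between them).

Each bag holds 2 vertices, so the decomposition has width 1, which upper-bounds the treewidth. Any graph with an edge has treewidth ≥ 1, and G has the edge 1–4. The upper and lower bounds meet at 1, so that is the treewidth.

Treewidth 1.
One such decomposition:
Bags: B1 = {1, 4}  B2 = {4, 6}  B3 = {3, 4}  B4 = {4, 7}  B5 = {2, 3}  B6 = {3, 5}
Tree: B1–B2, B1–B3, B1–B4, B3–B5, B3–B6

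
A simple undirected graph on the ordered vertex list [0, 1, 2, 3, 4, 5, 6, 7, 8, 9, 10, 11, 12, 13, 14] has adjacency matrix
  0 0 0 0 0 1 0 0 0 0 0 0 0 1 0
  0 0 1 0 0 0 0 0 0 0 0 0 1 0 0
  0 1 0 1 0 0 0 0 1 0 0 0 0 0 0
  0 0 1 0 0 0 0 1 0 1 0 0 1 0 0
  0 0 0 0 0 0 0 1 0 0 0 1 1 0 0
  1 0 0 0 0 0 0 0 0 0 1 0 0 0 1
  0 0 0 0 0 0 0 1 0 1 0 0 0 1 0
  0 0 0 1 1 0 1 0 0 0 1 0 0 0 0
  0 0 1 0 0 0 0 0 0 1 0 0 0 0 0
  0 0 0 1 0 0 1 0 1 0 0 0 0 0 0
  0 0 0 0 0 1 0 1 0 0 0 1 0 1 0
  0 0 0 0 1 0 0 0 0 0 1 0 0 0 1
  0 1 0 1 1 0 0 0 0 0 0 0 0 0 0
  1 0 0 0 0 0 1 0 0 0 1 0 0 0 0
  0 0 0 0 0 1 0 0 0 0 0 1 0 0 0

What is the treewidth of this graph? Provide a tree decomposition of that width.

The largest bag has 4 vertices, giving width 3; this decomposition certifies tw(G) ≤ 3. For the lower bound: the 4 vertex sets {0,5,14}, {11}, {10}, {4,6,7,13} are disjoint, each induces a connected subgraph, and every pair is joined by at least one edge of G. Contracting each set to a single vertex therefore yields K_{4} as a minor, and since treewidth is minor-monotone, tw(G) ≥ tw(K_{4}) = 3. Hence tw(G) = 3 exactly.

Treewidth 3.
Bags: B1 = {0, 5, 11, 14}  B2 = {0, 5, 10, 11}  B3 = {0, 10, 11, 13}  B4 = {4, 10, 11, 13}  B5 = {4, 7, 10, 13}  B6 = {4, 6, 7, 13}  B7 = {4, 6, 7, 12}  B8 = {3, 6, 7, 12}  B9 = {3, 6, 9, 12}  B10 = {1, 3, 9, 12}  B11 = {1, 2, 3, 9}  B12 = {1, 2, 8, 9}
Tree: B1–B2, B2–B3, B3–B4, B4–B5, B5–B6, B6–B7, B7–B8, B8–B9, B9–B10, B10–B11, B11–B12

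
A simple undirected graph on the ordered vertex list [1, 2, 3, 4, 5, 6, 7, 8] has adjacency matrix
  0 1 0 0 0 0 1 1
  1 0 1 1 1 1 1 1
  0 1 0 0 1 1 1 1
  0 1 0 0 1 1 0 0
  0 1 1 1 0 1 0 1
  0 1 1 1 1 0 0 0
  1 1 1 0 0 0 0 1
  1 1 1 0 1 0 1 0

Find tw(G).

A width-3 tree decomposition is:
Bags: B1 = {2, 4, 5, 6}  B2 = {2, 3, 5, 6}  B3 = {2, 3, 5, 8}  B4 = {2, 3, 7, 8}  B5 = {1, 2, 7, 8}
Tree: B1–B2, B2–B3, B3–B4, B4–B5
Each bag holds 4 vertices, so the decomposition has width 3, which upper-bounds the treewidth. On the other hand G contains the 4-clique {1, 2, 7, 8}. A clique must lie in a single bag of any decomposition, so no decomposition can have width below 3. The upper and lower bounds meet at 3, so that is the treewidth.

3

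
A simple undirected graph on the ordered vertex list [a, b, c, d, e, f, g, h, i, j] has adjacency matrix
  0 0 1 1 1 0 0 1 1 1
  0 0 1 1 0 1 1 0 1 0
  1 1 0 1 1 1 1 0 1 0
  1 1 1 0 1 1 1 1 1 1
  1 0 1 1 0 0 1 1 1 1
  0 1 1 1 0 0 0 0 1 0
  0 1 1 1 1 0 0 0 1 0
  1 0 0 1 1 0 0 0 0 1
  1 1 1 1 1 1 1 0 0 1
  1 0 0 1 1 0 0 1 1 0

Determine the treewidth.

A width-4 tree decomposition is:
Bags: B1 = {a, c, d, e, i}  B2 = {c, d, e, g, i}  B3 = {a, d, e, i, j}  B4 = {a, d, e, h, j}  B5 = {b, c, d, g, i}  B6 = {b, c, d, f, i}
Tree: B1–B2, B1–B3, B3–B4, B2–B5, B5–B6
Each bag holds 5 vertices, so the decomposition has width 4, which upper-bounds the treewidth. Conversely, {a, d, e, h, j} is a clique of size 5, and the vertices of any clique must share a bag in every tree decomposition; so some bag has ≥ 5 vertices and tw(G) ≥ 4. Combining the bounds, tw(G) = 4.

4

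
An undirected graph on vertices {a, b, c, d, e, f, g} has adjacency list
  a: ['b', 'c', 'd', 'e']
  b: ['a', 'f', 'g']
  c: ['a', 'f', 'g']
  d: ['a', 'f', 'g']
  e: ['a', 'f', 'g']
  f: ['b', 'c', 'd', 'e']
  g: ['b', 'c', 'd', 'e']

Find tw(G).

A width-3 tree decomposition is:
Bags: B1 = {a, e, f, g}  B2 = {a, d, f, g}  B3 = {a, b, f, g}  B4 = {a, c, f, g}
Tree: B1–B2, B2–B3, B3–B4
The largest bag has 4 vertices, giving width 3; this decomposition certifies tw(G) ≤ 3. For the lower bound: the 4 vertex sets {e,f}, {a,d}, {g}, {b} are disjoint, each induces a connected subgraph, and every pair is joined by at least one edge of G. Contracting each set to a single vertex therefore yields K_{4} as a minor, and since treewidth is minor-monotone, tw(G) ≥ tw(K_{4}) = 3. The upper and lower bounds meet at 3, so that is the treewidth.

3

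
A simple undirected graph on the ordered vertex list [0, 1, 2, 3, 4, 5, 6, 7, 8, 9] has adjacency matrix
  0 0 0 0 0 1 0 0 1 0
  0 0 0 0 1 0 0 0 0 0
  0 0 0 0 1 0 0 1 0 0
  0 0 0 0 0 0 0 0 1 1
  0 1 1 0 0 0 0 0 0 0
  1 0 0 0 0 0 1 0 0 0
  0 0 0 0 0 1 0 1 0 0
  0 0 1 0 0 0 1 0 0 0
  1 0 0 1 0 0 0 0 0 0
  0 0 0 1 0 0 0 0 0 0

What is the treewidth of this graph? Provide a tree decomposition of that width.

The largest bag has 2 vertices, giving width 1; this decomposition certifies tw(G) ≤ 1. Any graph with an edge has treewidth ≥ 1, and G has the edge 9–3. Combining the bounds, tw(G) = 1.

Treewidth 1.
Bags: B1 = {3, 9}  B2 = {3, 8}  B3 = {0, 8}  B4 = {0, 5}  B5 = {5, 6}  B6 = {6, 7}  B7 = {2, 7}  B8 = {2, 4}  B9 = {1, 4}
Tree: B1–B2, B2–B3, B3–B4, B4–B5, B5–B6, B6–B7, B7–B8, B8–B9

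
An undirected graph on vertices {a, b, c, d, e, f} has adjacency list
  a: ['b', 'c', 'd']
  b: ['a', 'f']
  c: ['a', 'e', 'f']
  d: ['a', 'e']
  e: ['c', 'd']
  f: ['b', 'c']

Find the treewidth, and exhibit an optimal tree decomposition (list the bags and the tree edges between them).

Treewidth 2.
One such decomposition:
Bags: B1 = {b, c, f}  B2 = {a, b, c}  B3 = {a, c, e}  B4 = {a, d, e}
Tree: B1–B2, B2–B3, B3–B4

Every bag has size at most 3, so the width is 3 − 1 = 2 and tw(G) ≤ 2. The edges f–b–a–c–f form a cycle, so G is not a tree and its treewidth is at least 2. Hence tw(G) = 2 exactly.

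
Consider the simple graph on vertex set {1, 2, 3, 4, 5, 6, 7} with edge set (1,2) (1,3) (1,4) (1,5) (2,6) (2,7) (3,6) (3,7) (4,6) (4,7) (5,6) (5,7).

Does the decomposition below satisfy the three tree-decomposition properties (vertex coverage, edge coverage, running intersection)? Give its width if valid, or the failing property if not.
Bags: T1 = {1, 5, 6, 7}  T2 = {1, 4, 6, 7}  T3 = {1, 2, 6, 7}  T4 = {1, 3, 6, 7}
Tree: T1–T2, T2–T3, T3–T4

Yes; width 3.

Every vertex of G appears in some bag (union = {1, 2, 3, 4, 5, 6, 7}); every edge is covered by a bag; and for each vertex v the set of bags containing v is connected in the bag tree. The decomposition is therefore valid. The largest bag has 4 vertices, so the width is 3.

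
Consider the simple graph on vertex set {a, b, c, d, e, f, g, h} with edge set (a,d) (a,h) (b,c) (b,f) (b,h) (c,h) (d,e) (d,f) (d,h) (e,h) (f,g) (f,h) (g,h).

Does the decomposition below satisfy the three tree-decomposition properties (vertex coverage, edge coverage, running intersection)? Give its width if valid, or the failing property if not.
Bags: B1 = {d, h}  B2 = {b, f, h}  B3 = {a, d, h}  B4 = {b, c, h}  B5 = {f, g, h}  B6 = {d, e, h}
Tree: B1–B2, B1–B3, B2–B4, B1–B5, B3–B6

A tree decomposition must satisfy three properties: every vertex lies in some bag; for every edge, both endpoints lie together in some bag; and for every vertex, the bags containing it form a connected subtree. Here edge (f,d) lies in no bag, so the decomposition is invalid.

No — edge (f,d) lies in no bag.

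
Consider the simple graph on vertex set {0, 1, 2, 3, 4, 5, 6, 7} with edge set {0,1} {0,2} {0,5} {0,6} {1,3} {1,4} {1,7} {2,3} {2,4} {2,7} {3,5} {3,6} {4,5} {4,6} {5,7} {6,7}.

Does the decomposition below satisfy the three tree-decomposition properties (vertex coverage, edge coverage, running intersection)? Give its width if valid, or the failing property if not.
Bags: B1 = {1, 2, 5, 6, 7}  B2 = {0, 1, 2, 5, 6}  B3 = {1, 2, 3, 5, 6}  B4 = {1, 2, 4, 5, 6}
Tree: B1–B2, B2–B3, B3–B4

Yes; width 4.

Checking the three conditions: (i) the bags cover all of {0, 1, 2, 3, 4, 5, 6, 7}; (ii) for each edge, some bag contains both endpoints; (iii) the bags containing any fixed vertex form a subtree. All hold, so the decomposition is valid with width 5 − 1 = 4.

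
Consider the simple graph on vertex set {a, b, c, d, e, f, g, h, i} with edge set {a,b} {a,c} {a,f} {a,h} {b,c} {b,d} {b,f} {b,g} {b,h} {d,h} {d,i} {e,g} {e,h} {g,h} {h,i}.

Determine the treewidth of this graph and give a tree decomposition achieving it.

Treewidth 2.
Bags: B1 = {b, d, h}  B2 = {a, b, h}  B3 = {a, b, c}  B4 = {b, g, h}  B5 = {d, h, i}  B6 = {e, g, h}  B7 = {a, b, f}
Tree: B1–B2, B2–B3, B1–B4, B1–B5, B4–B6, B2–B7

The largest bag has 3 vertices, giving width 2; this decomposition certifies tw(G) ≤ 2. On the other hand G contains the 3-clique {e, g, h}. A clique must lie in a single bag of any decomposition, so no decomposition can have width below 2. The upper and lower bounds meet at 2, so that is the treewidth.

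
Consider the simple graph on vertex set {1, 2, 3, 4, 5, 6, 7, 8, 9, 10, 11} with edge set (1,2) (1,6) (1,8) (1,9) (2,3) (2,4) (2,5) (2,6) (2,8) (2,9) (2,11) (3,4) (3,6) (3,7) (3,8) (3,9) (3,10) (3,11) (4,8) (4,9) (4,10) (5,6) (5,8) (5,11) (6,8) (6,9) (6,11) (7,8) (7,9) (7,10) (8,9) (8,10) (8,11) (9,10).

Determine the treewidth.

4

A width-4 tree decomposition is:
Bags: B1 = {2, 3, 6, 8, 9}  B2 = {2, 3, 4, 8, 9}  B3 = {3, 4, 8, 9, 10}  B4 = {2, 3, 6, 8, 11}  B5 = {1, 2, 6, 8, 9}  B6 = {2, 5, 6, 8, 11}  B7 = {3, 7, 8, 9, 10}
Tree: B1–B2, B2–B3, B1–B4, B1–B5, B4–B6, B3–B7
The largest bag has 5 vertices, giving width 4; this decomposition certifies tw(G) ≤ 4. On the other hand G contains the 5-clique {2, 3, 4, 8, 9}. A clique must lie in a single bag of any decomposition, so no decomposition can have width below 4. Hence tw(G) = 4 exactly.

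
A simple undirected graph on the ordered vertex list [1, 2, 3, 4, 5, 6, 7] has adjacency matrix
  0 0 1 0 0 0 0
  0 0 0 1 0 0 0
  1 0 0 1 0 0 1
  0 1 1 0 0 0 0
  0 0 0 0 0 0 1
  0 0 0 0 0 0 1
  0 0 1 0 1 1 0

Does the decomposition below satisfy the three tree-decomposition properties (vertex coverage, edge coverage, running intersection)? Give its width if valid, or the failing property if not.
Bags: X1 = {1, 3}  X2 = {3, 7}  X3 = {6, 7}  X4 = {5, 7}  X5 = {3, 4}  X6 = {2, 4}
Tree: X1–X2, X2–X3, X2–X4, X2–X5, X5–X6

Vertex coverage: the bags together contain {1, 2, 3, 4, 5, 6, 7}, the full vertex set. Edge coverage: each edge of G has both endpoints in at least one bag. Running intersection: for every vertex, the bags containing it form a connected subtree. All three properties hold, so this is a valid tree decomposition of width max|bag| − 1 = 1, and hence tw(G) ≤ 1.

Yes; width 1.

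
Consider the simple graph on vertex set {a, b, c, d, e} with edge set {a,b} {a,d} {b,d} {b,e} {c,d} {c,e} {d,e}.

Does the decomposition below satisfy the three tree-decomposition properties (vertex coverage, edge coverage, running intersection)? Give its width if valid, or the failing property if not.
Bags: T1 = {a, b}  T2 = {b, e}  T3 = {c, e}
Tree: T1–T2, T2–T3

No — vertex d appears in no bag.

A tree decomposition must satisfy three properties: every vertex lies in some bag; for every edge, both endpoints lie together in some bag; and for every vertex, the bags containing it form a connected subtree. Here vertex d appears in no bag, so the decomposition is invalid.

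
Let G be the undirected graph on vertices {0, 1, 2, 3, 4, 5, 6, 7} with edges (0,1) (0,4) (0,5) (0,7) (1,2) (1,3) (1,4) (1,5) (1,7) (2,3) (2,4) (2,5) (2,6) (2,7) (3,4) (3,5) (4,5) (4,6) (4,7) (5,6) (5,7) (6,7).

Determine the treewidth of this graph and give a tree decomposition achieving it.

Each bag holds 5 vertices, so the decomposition has width 4, which upper-bounds the treewidth. On the other hand G contains the 5-clique {0, 1, 4, 5, 7}. A clique must lie in a single bag of any decomposition, so no decomposition can have width below 4. Therefore the treewidth is 4.

Treewidth 4.
One such decomposition:
Bags: B1 = {1, 2, 4, 5, 7}  B2 = {1, 2, 3, 4, 5}  B3 = {2, 4, 5, 6, 7}  B4 = {0, 1, 4, 5, 7}
Tree: B1–B2, B1–B3, B1–B4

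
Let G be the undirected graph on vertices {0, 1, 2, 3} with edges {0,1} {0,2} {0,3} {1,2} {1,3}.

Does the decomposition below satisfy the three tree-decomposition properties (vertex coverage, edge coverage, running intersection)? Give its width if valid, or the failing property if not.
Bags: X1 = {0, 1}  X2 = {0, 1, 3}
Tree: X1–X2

No — vertex 2 appears in no bag.

A tree decomposition must satisfy three properties: every vertex lies in some bag; for every edge, both endpoints lie together in some bag; and for every vertex, the bags containing it form a connected subtree. Here vertex 2 appears in no bag, so the decomposition is invalid.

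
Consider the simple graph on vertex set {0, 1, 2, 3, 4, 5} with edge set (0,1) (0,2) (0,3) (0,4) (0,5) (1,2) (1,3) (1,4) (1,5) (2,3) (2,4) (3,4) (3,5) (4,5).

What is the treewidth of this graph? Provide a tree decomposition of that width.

Treewidth 4.
One optimal decomposition is:
Bags: B1 = {0, 1, 3, 4, 5}  B2 = {0, 1, 2, 3, 4}
Tree: B1–B2

The largest bag has 5 vertices, giving width 4; this decomposition certifies tw(G) ≤ 4. On the other hand G contains the 5-clique {0, 1, 2, 3, 4}. A clique must lie in a single bag of any decomposition, so no decomposition can have width below 4. Combining the bounds, tw(G) = 4.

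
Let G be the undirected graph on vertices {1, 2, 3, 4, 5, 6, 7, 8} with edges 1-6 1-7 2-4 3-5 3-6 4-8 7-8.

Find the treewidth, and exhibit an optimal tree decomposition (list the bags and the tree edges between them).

Treewidth 1.
One such decomposition:
Bags: B1 = {3, 5}  B2 = {3, 6}  B3 = {1, 6}  B4 = {1, 7}  B5 = {7, 8}  B6 = {4, 8}  B7 = {2, 4}
Tree: B1–B2, B2–B3, B3–B4, B4–B5, B5–B6, B6–B7

The largest bag has 2 vertices, giving width 1; this decomposition certifies tw(G) ≤ 1. Since G has at least one edge (e.g. 5–3), it is not an edgeless graph, so tw(G) ≥ 1. Combining the bounds, tw(G) = 1.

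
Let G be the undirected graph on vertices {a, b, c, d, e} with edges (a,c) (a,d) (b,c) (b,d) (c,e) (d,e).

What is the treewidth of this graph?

A width-2 tree decomposition is:
Bags: B1 = {a, c, d}  B2 = {c, d, e}  B3 = {b, c, d}
Tree: B1–B2, B2–B3
The largest bag has 3 vertices, giving width 2; this decomposition certifies tw(G) ≤ 2. The edges a–c–e–d–a form a cycle, so G is not a tree and its treewidth is at least 2. Therefore the treewidth is 2.

2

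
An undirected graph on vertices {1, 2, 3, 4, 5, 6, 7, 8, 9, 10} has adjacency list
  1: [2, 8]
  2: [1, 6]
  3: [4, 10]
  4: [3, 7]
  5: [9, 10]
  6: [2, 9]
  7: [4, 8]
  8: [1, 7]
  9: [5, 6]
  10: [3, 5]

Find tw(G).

2

A width-2 tree decomposition is:
Bags: B1 = {1, 7, 8}  B2 = {1, 4, 7}  B3 = {1, 3, 4}  B4 = {1, 3, 10}  B5 = {1, 5, 10}  B6 = {1, 5, 9}  B7 = {1, 6, 9}  B8 = {1, 2, 6}
Tree: B1–B2, B2–B3, B3–B4, B4–B5, B5–B6, B6–B7, B7–B8
Each bag holds 3 vertices, so the decomposition has width 2, which upper-bounds the treewidth. For the lower bound, G contains the cycle 1–8–7–4–3–10–5–9–6–2–1, so G is not a forest; only forests have treewidth ≤ 1, hence tw(G) ≥ 2. Combining the bounds, tw(G) = 2.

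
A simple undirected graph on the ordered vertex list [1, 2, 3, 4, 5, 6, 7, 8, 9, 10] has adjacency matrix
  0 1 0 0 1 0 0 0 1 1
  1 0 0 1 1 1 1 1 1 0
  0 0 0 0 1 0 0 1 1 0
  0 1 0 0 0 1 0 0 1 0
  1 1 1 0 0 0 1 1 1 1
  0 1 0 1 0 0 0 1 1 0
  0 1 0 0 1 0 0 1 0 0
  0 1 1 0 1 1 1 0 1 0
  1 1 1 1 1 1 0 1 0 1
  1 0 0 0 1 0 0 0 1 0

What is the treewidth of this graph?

A width-3 tree decomposition is:
Bags: B1 = {2, 6, 8, 9}  B2 = {2, 5, 8, 9}  B3 = {2, 4, 6, 9}  B4 = {1, 2, 5, 9}  B5 = {1, 5, 9, 10}  B6 = {2, 5, 7, 8}  B7 = {3, 5, 8, 9}
Tree: B1–B2, B1–B3, B2–B4, B4–B5, B2–B6, B2–B7
Every bag has size at most 4, so the width is 4 − 1 = 3 and tw(G) ≤ 3. For the lower bound, the 4 vertices {1, 5, 9, 10} are pairwise adjacent, and any tree decomposition puts a clique entirely inside one bag — forcing width ≥ 3. Combining the bounds, tw(G) = 3.

3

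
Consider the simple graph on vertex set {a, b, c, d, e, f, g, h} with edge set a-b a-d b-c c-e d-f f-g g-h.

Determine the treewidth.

1

A width-1 tree decomposition is:
Bags: B1 = {g, h}  B2 = {f, g}  B3 = {d, f}  B4 = {a, d}  B5 = {a, b}  B6 = {b, c}  B7 = {c, e}
Tree: B1–B2, B2–B3, B3–B4, B4–B5, B5–B6, B6–B7
Every bag has size at most 2, so the width is 2 − 1 = 1 and tw(G) ≤ 1. Any graph with an edge has treewidth ≥ 1, and G has the edge h–g. Combining the bounds, tw(G) = 1.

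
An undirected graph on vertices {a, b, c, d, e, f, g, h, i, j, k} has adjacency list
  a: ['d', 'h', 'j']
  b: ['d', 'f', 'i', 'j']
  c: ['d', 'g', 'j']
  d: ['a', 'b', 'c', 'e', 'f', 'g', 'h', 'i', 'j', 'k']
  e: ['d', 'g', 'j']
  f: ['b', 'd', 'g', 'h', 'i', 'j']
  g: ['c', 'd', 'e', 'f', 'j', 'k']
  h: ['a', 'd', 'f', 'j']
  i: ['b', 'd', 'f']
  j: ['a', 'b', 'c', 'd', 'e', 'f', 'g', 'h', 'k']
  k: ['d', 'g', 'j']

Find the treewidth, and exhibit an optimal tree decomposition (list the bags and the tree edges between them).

Each bag holds 4 vertices, so the decomposition has width 3, which upper-bounds the treewidth. On the other hand G contains the 4-clique {d, e, g, j}. A clique must lie in a single bag of any decomposition, so no decomposition can have width below 3. Combining the bounds, tw(G) = 3.

Treewidth 3.
One such decomposition:
Bags: B1 = {b, d, f, j}  B2 = {d, f, g, j}  B3 = {d, f, h, j}  B4 = {b, d, f, i}  B5 = {d, e, g, j}  B6 = {a, d, h, j}  B7 = {c, d, g, j}  B8 = {d, g, j, k}
Tree: B1–B2, B1–B3, B1–B4, B2–B5, B3–B6, B5–B7, B7–B8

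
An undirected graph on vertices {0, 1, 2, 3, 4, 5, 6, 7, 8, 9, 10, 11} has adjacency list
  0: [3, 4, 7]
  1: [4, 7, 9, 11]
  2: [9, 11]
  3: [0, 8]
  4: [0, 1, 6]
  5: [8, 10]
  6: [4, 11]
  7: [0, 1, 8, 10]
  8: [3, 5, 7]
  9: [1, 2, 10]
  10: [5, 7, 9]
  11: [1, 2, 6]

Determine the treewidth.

A width-3 tree decomposition is:
Bags: B1 = {3, 5, 8, 10}  B2 = {3, 7, 8, 10}  B3 = {0, 3, 7, 10}  B4 = {0, 7, 9, 10}  B5 = {0, 1, 7, 9}  B6 = {0, 1, 4, 9}  B7 = {1, 2, 4, 9}  B8 = {1, 2, 4, 11}  B9 = {2, 4, 6, 11}
Tree: B1–B2, B2–B3, B3–B4, B4–B5, B5–B6, B6–B7, B7–B8, B8–B9
The largest bag has 4 vertices, giving width 3; this decomposition certifies tw(G) ≤ 3. For the lower bound: the 4 vertex sets {3,5,8}, {10}, {7}, {0,1,4,9} are disjoint, each induces a connected subgraph, and every pair is joined by at least one edge of G. Contracting each set to a single vertex therefore yields K_{4} as a minor, and since treewidth is minor-monotone, tw(G) ≥ tw(K_{4}) = 3. Therefore the treewidth is 3.

3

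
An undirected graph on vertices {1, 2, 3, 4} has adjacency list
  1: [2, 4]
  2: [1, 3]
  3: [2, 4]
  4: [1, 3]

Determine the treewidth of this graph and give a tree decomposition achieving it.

Each bag holds 3 vertices, so the decomposition has width 2, which upper-bounds the treewidth. Since 3–4–1–2–3 is a cycle in G, G is not acyclic. Forests are exactly the graphs of treewidth ≤ 1, so tw(G) ≥ 2. Therefore the treewidth is 2.

Treewidth 2.
Bags: B1 = {1, 3, 4}  B2 = {1, 2, 3}
Tree: B1–B2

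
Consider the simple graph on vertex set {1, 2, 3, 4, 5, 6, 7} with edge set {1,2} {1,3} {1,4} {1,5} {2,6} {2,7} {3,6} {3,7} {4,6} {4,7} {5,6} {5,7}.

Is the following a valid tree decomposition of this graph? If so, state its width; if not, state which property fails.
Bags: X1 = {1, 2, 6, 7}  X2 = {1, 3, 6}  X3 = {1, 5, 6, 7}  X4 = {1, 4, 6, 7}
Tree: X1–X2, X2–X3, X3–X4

No — edge (7,3) lies in no bag.

A tree decomposition must satisfy three properties: every vertex lies in some bag; for every edge, both endpoints lie together in some bag; and for every vertex, the bags containing it form a connected subtree. Here edge (7,3) lies in no bag, so the decomposition is invalid.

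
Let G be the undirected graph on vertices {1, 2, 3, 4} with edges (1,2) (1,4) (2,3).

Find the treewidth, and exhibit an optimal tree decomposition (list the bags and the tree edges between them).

Each bag holds 2 vertices, so the decomposition has width 1, which upper-bounds the treewidth. Since G has at least one edge (e.g. 1–4), it is not an edgeless graph, so tw(G) ≥ 1. Therefore the treewidth is 1.

Treewidth 1.
Bags: B1 = {1, 4}  B2 = {1, 2}  B3 = {2, 3}
Tree: B1–B2, B2–B3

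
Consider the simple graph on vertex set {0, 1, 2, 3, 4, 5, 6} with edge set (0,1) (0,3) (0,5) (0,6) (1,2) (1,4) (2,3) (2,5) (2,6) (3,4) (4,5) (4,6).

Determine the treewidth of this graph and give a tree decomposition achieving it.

Every bag has size at most 4, so the width is 4 − 1 = 3 and tw(G) ≤ 3. For the lower bound: the 4 vertex sets {1,2}, {4,5}, {0}, {6} are disjoint, each induces a connected subgraph, and every pair is joined by at least one edge of G. Contracting each set to a single vertex therefore yields K_{4} as a minor, and since treewidth is minor-monotone, tw(G) ≥ tw(K_{4}) = 3. The upper and lower bounds meet at 3, so that is the treewidth.

Treewidth 3.
Bags: B1 = {0, 1, 2, 4}  B2 = {0, 2, 4, 5}  B3 = {0, 2, 4, 6}  B4 = {0, 2, 3, 4}
Tree: B1–B2, B2–B3, B3–B4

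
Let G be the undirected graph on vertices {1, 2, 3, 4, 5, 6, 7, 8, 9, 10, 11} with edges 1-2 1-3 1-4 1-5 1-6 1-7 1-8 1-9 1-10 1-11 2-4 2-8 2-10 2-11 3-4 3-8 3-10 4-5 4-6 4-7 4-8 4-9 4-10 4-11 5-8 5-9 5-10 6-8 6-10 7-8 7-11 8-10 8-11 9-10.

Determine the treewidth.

A width-4 tree decomposition is:
Bags: B1 = {1, 4, 5, 8, 10}  B2 = {1, 2, 4, 8, 10}  B3 = {1, 2, 4, 8, 11}  B4 = {1, 4, 6, 8, 10}  B5 = {1, 4, 5, 9, 10}  B6 = {1, 4, 7, 8, 11}  B7 = {1, 3, 4, 8, 10}
Tree: B1–B2, B2–B3, B1–B4, B1–B5, B3–B6, B2–B7
Each bag holds 5 vertices, so the decomposition has width 4, which upper-bounds the treewidth. Conversely, {1, 2, 4, 8, 10} is a clique of size 5, and the vertices of any clique must share a bag in every tree decomposition; so some bag has ≥ 5 vertices and tw(G) ≥ 4. The upper and lower bounds meet at 4, so that is the treewidth.

4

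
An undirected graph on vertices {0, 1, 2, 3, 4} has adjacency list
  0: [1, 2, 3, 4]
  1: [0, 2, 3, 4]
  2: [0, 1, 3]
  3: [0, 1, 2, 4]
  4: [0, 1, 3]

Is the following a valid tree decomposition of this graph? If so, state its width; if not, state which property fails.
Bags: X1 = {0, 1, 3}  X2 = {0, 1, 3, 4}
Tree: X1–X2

A tree decomposition must satisfy three properties: every vertex lies in some bag; for every edge, both endpoints lie together in some bag; and for every vertex, the bags containing it form a connected subtree. Here vertex 2 appears in no bag, so the decomposition is invalid.

No — vertex 2 appears in no bag.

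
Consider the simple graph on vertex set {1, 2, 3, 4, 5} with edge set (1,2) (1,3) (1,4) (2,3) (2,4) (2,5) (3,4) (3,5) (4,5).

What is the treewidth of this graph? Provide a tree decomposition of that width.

The largest bag has 4 vertices, giving width 3; this decomposition certifies tw(G) ≤ 3. On the other hand G contains the 4-clique {1, 2, 3, 4}. A clique must lie in a single bag of any decomposition, so no decomposition can have width below 3. Hence tw(G) = 3 exactly.

Treewidth 3.
Bags: B1 = {2, 3, 4, 5}  B2 = {1, 2, 3, 4}
Tree: B1–B2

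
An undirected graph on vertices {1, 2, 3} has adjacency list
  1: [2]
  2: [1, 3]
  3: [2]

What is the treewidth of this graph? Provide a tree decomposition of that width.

Treewidth 1.
One such decomposition:
Bags: B1 = {1, 2}  B2 = {2, 3}
Tree: B1–B2

The largest bag has 2 vertices, giving width 1; this decomposition certifies tw(G) ≤ 1. Any graph with an edge has treewidth ≥ 1, and G has the edge 1–2. Therefore the treewidth is 1.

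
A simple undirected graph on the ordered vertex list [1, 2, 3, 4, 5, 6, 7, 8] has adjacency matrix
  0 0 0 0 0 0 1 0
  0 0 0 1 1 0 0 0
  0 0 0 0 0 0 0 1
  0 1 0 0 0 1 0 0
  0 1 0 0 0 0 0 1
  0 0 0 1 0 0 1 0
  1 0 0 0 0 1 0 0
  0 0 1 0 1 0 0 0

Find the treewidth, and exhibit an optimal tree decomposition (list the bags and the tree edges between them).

Each bag holds 2 vertices, so the decomposition has width 1, which upper-bounds the treewidth. G has an edge, so its treewidth is at least 1. Combining the bounds, tw(G) = 1.

Treewidth 1.
One optimal decomposition is:
Bags: B1 = {1, 7}  B2 = {6, 7}  B3 = {4, 6}  B4 = {2, 4}  B5 = {2, 5}  B6 = {5, 8}  B7 = {3, 8}
Tree: B1–B2, B2–B3, B3–B4, B4–B5, B5–B6, B6–B7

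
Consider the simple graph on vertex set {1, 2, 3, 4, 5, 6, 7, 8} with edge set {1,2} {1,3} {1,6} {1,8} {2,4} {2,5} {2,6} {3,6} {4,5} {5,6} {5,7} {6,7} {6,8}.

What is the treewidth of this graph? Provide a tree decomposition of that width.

Treewidth 2.
One such decomposition:
Bags: B1 = {2, 5, 6}  B2 = {2, 4, 5}  B3 = {1, 2, 6}  B4 = {5, 6, 7}  B5 = {1, 3, 6}  B6 = {1, 6, 8}
Tree: B1–B2, B1–B3, B1–B4, B3–B5, B3–B6

Each bag holds 3 vertices, so the decomposition has width 2, which upper-bounds the treewidth. Conversely, {2, 4, 5} is a clique of size 3, and the vertices of any clique must share a bag in every tree decomposition; so some bag has ≥ 3 vertices and tw(G) ≥ 2. Hence tw(G) = 2 exactly.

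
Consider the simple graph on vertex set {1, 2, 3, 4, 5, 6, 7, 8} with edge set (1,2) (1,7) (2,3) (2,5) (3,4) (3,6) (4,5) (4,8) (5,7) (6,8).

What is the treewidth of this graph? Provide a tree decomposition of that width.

Treewidth 2.
Bags: B1 = {1, 5, 7}  B2 = {1, 2, 5}  B3 = {2, 4, 5}  B4 = {2, 3, 4}  B5 = {3, 4, 8}  B6 = {3, 6, 8}
Tree: B1–B2, B2–B3, B3–B4, B4–B5, B5–B6

The largest bag has 3 vertices, giving width 2; this decomposition certifies tw(G) ≤ 2. The edges 7–1–2–5–7 form a cycle, so G is not a tree and its treewidth is at least 2. The upper and lower bounds meet at 2, so that is the treewidth.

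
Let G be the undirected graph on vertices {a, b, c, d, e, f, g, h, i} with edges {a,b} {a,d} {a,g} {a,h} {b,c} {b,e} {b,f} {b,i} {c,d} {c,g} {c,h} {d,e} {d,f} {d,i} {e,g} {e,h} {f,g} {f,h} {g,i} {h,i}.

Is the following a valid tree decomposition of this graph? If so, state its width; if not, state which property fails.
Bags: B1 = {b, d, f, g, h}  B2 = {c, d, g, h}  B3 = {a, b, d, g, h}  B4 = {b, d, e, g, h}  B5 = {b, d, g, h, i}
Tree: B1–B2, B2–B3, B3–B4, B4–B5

No — edge (b,c) lies in no bag.

A tree decomposition must satisfy three properties: every vertex lies in some bag; for every edge, both endpoints lie together in some bag; and for every vertex, the bags containing it form a connected subtree. Here edge (b,c) lies in no bag, so the decomposition is invalid.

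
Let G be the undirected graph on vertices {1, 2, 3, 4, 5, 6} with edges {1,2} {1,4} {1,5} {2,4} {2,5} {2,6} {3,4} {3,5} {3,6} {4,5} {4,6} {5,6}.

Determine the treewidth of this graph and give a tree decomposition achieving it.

Treewidth 3.
One optimal decomposition is:
Bags: B1 = {2, 4, 5, 6}  B2 = {3, 4, 5, 6}  B3 = {1, 2, 4, 5}
Tree: B1–B2, B1–B3

The largest bag has 4 vertices, giving width 3; this decomposition certifies tw(G) ≤ 3. For the lower bound, the 4 vertices {1, 2, 4, 5} are pairwise adjacent, and any tree decomposition puts a clique entirely inside one bag — forcing width ≥ 3. Hence tw(G) = 3 exactly.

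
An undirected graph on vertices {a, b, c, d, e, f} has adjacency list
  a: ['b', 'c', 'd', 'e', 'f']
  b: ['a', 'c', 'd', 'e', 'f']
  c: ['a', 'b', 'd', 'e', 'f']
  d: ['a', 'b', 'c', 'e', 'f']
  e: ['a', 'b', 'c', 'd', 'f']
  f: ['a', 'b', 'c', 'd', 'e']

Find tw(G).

A width-5 tree decomposition is:
Bags: B1 = {a, b, c, d, e, f}
Tree: (single bag)
A single bag containing all 6 vertices is trivially a valid decomposition of width 5. On the other hand G contains the 6-clique {a, b, c, d, e, f}. A clique must lie in a single bag of any decomposition, so no decomposition can have width below 5. The upper and lower bounds meet at 5, so that is the treewidth.

5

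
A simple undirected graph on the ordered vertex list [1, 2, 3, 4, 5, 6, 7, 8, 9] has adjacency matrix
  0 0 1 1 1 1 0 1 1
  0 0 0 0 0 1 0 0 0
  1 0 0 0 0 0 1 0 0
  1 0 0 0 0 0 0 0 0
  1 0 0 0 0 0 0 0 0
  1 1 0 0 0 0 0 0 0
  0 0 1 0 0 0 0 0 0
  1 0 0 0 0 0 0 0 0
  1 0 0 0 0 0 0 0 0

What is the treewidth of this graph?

A width-1 tree decomposition is:
Bags: B1 = {2, 6}  B2 = {1, 6}  B3 = {1, 3}  B4 = {1, 5}  B5 = {1, 8}  B6 = {3, 7}  B7 = {1, 4}  B8 = {1, 9}
Tree: B1–B2, B2–B3, B2–B4, B2–B5, B3–B6, B5–B7, B3–B8
Every bag has size at most 2, so the width is 2 − 1 = 1 and tw(G) ≤ 1. G has an edge, so its treewidth is at least 1. Hence tw(G) = 1 exactly.

1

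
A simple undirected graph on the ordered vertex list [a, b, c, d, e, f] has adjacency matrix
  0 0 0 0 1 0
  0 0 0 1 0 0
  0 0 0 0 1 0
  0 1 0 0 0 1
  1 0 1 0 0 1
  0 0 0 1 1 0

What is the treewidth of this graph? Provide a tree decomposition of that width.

Treewidth 1.
One such decomposition:
Bags: B1 = {d, f}  B2 = {e, f}  B3 = {b, d}  B4 = {a, e}  B5 = {c, e}
Tree: B1–B2, B1–B3, B2–B4, B2–B5

Every bag has size at most 2, so the width is 2 − 1 = 1 and tw(G) ≤ 1. Any graph with an edge has treewidth ≥ 1, and G has the edge d–f. Therefore the treewidth is 1.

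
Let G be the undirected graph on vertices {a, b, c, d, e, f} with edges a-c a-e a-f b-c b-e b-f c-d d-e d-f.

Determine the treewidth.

A width-3 tree decomposition is:
Bags: B1 = {a, b, c, d}  B2 = {a, b, d, e}  B3 = {a, b, d, f}
Tree: B1–B2, B2–B3
Every bag has size at most 4, so the width is 4 − 1 = 3 and tw(G) ≤ 3. For the lower bound: the 4 vertex sets {a,c}, {b,e}, {d}, {f} are disjoint, each induces a connected subgraph, and every pair is joined by at least one edge of G. Contracting each set to a single vertex therefore yields K_{4} as a minor, and since treewidth is minor-monotone, tw(G) ≥ tw(K_{4}) = 3. Therefore the treewidth is 3.

3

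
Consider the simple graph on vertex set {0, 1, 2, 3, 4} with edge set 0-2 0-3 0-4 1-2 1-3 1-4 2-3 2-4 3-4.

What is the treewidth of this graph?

A width-3 tree decomposition is:
Bags: B1 = {1, 2, 3, 4}  B2 = {0, 2, 3, 4}
Tree: B1–B2
Every bag has size at most 4, so the width is 4 − 1 = 3 and tw(G) ≤ 3. Conversely, {0, 2, 3, 4} is a clique of size 4, and the vertices of any clique must share a bag in every tree decomposition; so some bag has ≥ 4 vertices and tw(G) ≥ 3. Therefore the treewidth is 3.

3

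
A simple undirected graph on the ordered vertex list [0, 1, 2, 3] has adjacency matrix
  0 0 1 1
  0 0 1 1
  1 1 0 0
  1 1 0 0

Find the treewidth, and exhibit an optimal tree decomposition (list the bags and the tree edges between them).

Treewidth 2.
One such decomposition:
Bags: B1 = {0, 1, 2}  B2 = {0, 1, 3}
Tree: B1–B2

Each bag holds 3 vertices, so the decomposition has width 2, which upper-bounds the treewidth. The edges 1–2–0–3–1 form a cycle, so G is not a tree and its treewidth is at least 2. Therefore the treewidth is 2.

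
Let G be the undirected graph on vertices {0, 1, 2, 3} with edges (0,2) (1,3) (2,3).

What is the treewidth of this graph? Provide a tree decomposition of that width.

The largest bag has 2 vertices, giving width 1; this decomposition certifies tw(G) ≤ 1. Any graph with an edge has treewidth ≥ 1, and G has the edge 3–1. Hence tw(G) = 1 exactly.

Treewidth 1.
Bags: B1 = {1, 3}  B2 = {2, 3}  B3 = {0, 2}
Tree: B1–B2, B2–B3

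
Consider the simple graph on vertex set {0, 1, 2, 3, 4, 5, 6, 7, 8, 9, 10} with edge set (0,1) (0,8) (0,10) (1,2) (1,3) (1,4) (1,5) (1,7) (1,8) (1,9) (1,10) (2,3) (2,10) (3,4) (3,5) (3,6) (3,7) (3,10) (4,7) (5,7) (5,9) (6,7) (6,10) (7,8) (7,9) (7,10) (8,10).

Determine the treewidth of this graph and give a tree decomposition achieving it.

Treewidth 3.
Bags: B1 = {1, 3, 5, 7}  B2 = {1, 3, 7, 10}  B3 = {1, 3, 4, 7}  B4 = {1, 2, 3, 10}  B5 = {3, 6, 7, 10}  B6 = {1, 5, 7, 9}  B7 = {1, 7, 8, 10}  B8 = {0, 1, 8, 10}
Tree: B1–B2, B1–B3, B2–B4, B2–B5, B1–B6, B2–B7, B7–B8

Every bag has size at most 4, so the width is 4 − 1 = 3 and tw(G) ≤ 3. On the other hand G contains the 4-clique {0, 1, 8, 10}. A clique must lie in a single bag of any decomposition, so no decomposition can have width below 3. The upper and lower bounds meet at 3, so that is the treewidth.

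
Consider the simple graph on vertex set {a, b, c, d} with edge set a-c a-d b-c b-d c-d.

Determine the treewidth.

2

A width-2 tree decomposition is:
Bags: B1 = {b, c, d}  B2 = {a, c, d}
Tree: B1–B2
The largest bag has 3 vertices, giving width 2; this decomposition certifies tw(G) ≤ 2. On the other hand G contains the 3-clique {a, c, d}. A clique must lie in a single bag of any decomposition, so no decomposition can have width below 2. Therefore the treewidth is 2.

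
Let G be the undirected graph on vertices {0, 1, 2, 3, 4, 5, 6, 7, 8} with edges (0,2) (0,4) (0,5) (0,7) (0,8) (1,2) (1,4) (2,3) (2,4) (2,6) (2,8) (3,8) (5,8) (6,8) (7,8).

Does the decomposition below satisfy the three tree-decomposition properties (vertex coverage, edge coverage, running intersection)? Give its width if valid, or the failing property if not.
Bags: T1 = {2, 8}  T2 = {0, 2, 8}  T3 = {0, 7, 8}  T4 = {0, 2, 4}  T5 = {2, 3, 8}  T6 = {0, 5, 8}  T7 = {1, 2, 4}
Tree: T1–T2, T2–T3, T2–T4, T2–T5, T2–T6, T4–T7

A tree decomposition must satisfy three properties: every vertex lies in some bag; for every edge, both endpoints lie together in some bag; and for every vertex, the bags containing it form a connected subtree. Here vertex 6 appears in no bag, so the decomposition is invalid.

No — vertex 6 appears in no bag.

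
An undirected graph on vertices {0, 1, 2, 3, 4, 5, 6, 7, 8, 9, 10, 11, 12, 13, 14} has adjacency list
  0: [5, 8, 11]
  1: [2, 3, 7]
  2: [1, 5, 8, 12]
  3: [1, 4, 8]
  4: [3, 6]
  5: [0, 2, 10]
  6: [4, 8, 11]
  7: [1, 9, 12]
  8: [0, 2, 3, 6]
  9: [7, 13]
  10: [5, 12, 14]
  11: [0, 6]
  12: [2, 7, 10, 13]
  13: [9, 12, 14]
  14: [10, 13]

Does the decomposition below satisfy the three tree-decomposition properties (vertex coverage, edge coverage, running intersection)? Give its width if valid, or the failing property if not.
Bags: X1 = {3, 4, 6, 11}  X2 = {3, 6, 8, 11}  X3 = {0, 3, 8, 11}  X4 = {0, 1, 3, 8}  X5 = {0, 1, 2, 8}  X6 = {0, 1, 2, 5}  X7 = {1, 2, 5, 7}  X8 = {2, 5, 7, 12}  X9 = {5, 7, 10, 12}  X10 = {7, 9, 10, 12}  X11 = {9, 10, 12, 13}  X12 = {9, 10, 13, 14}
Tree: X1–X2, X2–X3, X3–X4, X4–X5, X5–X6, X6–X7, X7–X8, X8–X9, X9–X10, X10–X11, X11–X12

Yes; width 3.

Every vertex of G appears in some bag (union = {0, 1, 2, 3, 4, 5, 6, 7, 8, 9, 10, 11, 12, 13, 14}); every edge is covered by a bag; and for each vertex v the set of bags containing v is connected in the bag tree. The decomposition is therefore valid. The largest bag has 4 vertices, so the width is 3.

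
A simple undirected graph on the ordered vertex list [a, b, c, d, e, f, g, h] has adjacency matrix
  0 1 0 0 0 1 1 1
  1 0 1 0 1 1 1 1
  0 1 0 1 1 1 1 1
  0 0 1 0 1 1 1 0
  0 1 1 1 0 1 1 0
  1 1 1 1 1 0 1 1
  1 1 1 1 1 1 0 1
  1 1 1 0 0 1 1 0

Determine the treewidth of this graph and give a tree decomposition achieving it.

Each bag holds 5 vertices, so the decomposition has width 4, which upper-bounds the treewidth. For the lower bound, the 5 vertices {c, d, e, f, g} are pairwise adjacent, and any tree decomposition puts a clique entirely inside one bag — forcing width ≥ 4. The upper and lower bounds meet at 4, so that is the treewidth.

Treewidth 4.
Bags: B1 = {b, c, f, g, h}  B2 = {b, c, e, f, g}  B3 = {c, d, e, f, g}  B4 = {a, b, f, g, h}
Tree: B1–B2, B2–B3, B1–B4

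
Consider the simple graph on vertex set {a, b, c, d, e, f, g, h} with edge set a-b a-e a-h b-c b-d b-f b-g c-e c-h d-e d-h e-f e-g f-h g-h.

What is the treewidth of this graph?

A width-3 tree decomposition is:
Bags: B1 = {b, e, f, h}  B2 = {b, d, e, h}  B3 = {b, c, e, h}  B4 = {a, b, e, h}  B5 = {b, e, g, h}
Tree: B1–B2, B2–B3, B3–B4, B4–B5
Every bag has size at most 4, so the width is 4 − 1 = 3 and tw(G) ≤ 3. For the lower bound: the 4 vertex sets {f,h}, {d,e}, {b}, {c} are disjoint, each induces a connected subgraph, and every pair is joined by at least one edge of G. Contracting each set to a single vertex therefore yields K_{4} as a minor, and since treewidth is minor-monotone, tw(G) ≥ tw(K_{4}) = 3. Combining the bounds, tw(G) = 3.

3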